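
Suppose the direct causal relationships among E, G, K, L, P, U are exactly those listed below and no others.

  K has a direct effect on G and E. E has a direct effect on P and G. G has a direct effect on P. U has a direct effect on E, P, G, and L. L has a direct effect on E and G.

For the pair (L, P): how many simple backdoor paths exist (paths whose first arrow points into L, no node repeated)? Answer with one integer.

A backdoor path from L to P is any simple undirected path whose first edge points into L (i.e. leaves L via a parent).
Parents of L: {U}.
Enumerating:
  P1: L <- U -> E <- K -> G -> P
  P2: L <- U -> E -> G -> P
  P3: L <- U -> E -> P
  P4: L <- U -> G <- K -> E -> P
  P5: L <- U -> G <- E -> P
  P6: L <- U -> G -> P
  P7: L <- U -> P
That exhausts the simple backdoor paths. Count: 7.

7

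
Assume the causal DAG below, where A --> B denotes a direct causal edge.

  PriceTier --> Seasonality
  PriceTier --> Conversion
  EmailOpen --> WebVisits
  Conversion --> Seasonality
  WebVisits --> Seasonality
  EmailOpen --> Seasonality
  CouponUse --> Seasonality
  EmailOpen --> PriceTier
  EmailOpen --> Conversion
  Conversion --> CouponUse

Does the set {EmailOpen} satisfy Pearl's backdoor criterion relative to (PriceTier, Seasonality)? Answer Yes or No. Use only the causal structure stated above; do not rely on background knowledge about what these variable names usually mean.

Yes

Backdoor paths from PriceTier to Seasonality (paths whose first edge points into PriceTier):
  P1: PriceTier <- EmailOpen -> WebVisits -> Seasonality
  P2: PriceTier <- EmailOpen -> Conversion -> CouponUse -> Seasonality
  P3: PriceTier <- EmailOpen -> Conversion -> Seasonality
  P4: PriceTier <- EmailOpen -> Seasonality
Condition 1 (no descendant of PriceTier in the set): holds — descendants of PriceTier are {Conversion, CouponUse, Seasonality}; none are in {EmailOpen}.
Condition 2 (every backdoor path blocked by {EmailOpen}):
  P1: blocked at fork node EmailOpen ∈ conditioning set.
  P2: blocked at fork node EmailOpen ∈ conditioning set.
  P3: blocked at fork node EmailOpen ∈ conditioning set.
  P4: blocked at fork node EmailOpen ∈ conditioning set.
{EmailOpen} satisfies the backdoor criterion.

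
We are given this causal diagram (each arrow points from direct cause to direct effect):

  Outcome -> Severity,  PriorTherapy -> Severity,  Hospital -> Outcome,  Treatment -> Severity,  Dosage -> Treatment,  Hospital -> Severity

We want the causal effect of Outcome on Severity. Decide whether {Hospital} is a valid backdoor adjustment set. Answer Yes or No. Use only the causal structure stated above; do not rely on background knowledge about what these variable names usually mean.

Backdoor paths from Outcome to Severity (paths whose first edge points into Outcome):
  P1: Outcome <- Hospital -> Severity
Condition 1 (no descendant of Outcome in the set): holds — descendants of Outcome are {Severity}; none are in {Hospital}.
Condition 2 (every backdoor path blocked by {Hospital}):
  P1: blocked at fork node Hospital ∈ conditioning set.
{Hospital} satisfies the backdoor criterion.

Yes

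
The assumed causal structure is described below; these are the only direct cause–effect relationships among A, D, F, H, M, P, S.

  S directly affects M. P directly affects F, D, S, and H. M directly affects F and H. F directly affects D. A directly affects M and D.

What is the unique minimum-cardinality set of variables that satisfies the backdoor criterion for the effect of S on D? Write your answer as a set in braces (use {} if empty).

{P}

Variables eligible for adjustment (non-descendants of S, excluding S and D): {A, P}.
Backdoor paths from S to D:
  P1: S <- P -> F <- M <- A -> D
  P2: S <- P -> F -> D
  P3: S <- P -> H <- M <- A -> D
  P4: S <- P -> H <- M -> F -> D
  P5: S <- P -> D
The empty set is not sufficient: P2 (S <- P -> F -> D) has no collider blocking it and no conditioned non-collider, so it is open.
Try {P}:
  P1: blocked at fork node P ∈ conditioning set.
  P2: blocked at fork node P ∈ conditioning set.
  P3: blocked at fork node P ∈ conditioning set.
  P4: blocked at fork node P ∈ conditioning set.
  P5: blocked at fork node P ∈ conditioning set.
{P} contains no descendant of S and blocks every backdoor path.
No other singleton works — e.g. {A} leaves P2 open — so {P} is the unique smallest valid adjustment set.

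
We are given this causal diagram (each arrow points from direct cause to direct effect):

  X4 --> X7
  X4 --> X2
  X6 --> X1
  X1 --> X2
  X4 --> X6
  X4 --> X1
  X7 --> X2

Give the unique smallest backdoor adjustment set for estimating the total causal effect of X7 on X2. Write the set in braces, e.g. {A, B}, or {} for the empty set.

Variables eligible for adjustment (non-descendants of X7, excluding X7 and X2): {X1, X4, X6}.
Backdoor paths from X7 to X2:
  P1: X7 <- X4 -> X6 -> X1 -> X2
  P2: X7 <- X4 -> X1 -> X2
  P3: X7 <- X4 -> X2
The empty set is not sufficient: P1 (X7 <- X4 -> X6 -> X1 -> X2) has no collider blocking it and no conditioned non-collider, so it is open.
Try {X4}:
  P1: blocked at fork node X4 ∈ conditioning set.
  P2: blocked at fork node X4 ∈ conditioning set.
  P3: blocked at fork node X4 ∈ conditioning set.
{X4} contains no descendant of X7 and blocks every backdoor path.
No other singleton works — e.g. {X6} leaves P2 open — so {X4} is the unique smallest valid adjustment set.

{X4}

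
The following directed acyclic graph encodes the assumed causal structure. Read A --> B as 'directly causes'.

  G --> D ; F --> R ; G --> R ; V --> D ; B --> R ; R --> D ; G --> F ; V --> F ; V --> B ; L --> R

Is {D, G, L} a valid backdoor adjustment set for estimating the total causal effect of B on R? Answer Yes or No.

Backdoor paths from B to R (paths whose first edge points into B):
  P1: B <- V -> F <- G -> R
  P2: B <- V -> F <- G -> D <- R
  P3: B <- V -> F -> R
  P4: B <- V -> D <- G -> F -> R
  P5: B <- V -> D <- G -> R
  P6: B <- V -> D <- R
Condition 1 (no descendant of B in the set): FAILS — D is a descendant of B.
Condition 2 (every backdoor path blocked by {D, G, L}):
  P1: blocked at fork node G ∈ conditioning set.
  P2: blocked at fork node G ∈ conditioning set.
  P3: open — no interior node is in the conditioning set.
  P4: blocked at fork node G ∈ conditioning set.
  P5: blocked at fork node G ∈ conditioning set.
  P6: open — collider(s) D are conditioned on (or have a conditioned descendant) and no non-collider on the path is in the set.
{D, G, L} does not satisfy the backdoor criterion.

No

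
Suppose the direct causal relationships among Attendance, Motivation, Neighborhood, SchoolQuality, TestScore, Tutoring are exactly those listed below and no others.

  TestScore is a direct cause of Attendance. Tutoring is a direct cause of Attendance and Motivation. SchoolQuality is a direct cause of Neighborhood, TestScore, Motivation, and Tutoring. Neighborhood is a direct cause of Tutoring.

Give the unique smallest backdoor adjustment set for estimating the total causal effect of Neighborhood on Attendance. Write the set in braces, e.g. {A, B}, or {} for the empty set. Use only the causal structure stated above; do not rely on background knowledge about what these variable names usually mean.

Variables eligible for adjustment (non-descendants of Neighborhood, excluding Neighborhood and Attendance): {SchoolQuality, TestScore}.
Backdoor paths from Neighborhood to Attendance:
  P1: Neighborhood <- SchoolQuality -> Tutoring -> Attendance
  P2: Neighborhood <- SchoolQuality -> Motivation <- Tutoring -> Attendance
  P3: Neighborhood <- SchoolQuality -> TestScore -> Attendance
The empty set is not sufficient: P1 (Neighborhood <- SchoolQuality -> Tutoring -> Attendance) has no collider blocking it and no conditioned non-collider, so it is open.
Try {SchoolQuality}:
  P1: blocked at fork node SchoolQuality ∈ conditioning set.
  P2: blocked at fork node SchoolQuality ∈ conditioning set.
  P3: blocked at fork node SchoolQuality ∈ conditioning set.
{SchoolQuality} contains no descendant of Neighborhood and blocks every backdoor path.
No other singleton works — e.g. {TestScore} leaves P1 open — so {SchoolQuality} is the unique smallest valid adjustment set.

{SchoolQuality}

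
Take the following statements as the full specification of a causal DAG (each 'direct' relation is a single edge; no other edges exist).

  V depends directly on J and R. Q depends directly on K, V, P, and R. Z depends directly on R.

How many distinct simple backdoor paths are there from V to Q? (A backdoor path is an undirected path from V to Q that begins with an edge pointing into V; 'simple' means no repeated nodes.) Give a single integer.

1

A backdoor path from V to Q is any simple undirected path whose first edge points into V (i.e. leaves V via a parent).
Parents of V: {J, R}.
Enumerating:
  P1: V <- R -> Q
That exhausts the simple backdoor paths. Count: 1.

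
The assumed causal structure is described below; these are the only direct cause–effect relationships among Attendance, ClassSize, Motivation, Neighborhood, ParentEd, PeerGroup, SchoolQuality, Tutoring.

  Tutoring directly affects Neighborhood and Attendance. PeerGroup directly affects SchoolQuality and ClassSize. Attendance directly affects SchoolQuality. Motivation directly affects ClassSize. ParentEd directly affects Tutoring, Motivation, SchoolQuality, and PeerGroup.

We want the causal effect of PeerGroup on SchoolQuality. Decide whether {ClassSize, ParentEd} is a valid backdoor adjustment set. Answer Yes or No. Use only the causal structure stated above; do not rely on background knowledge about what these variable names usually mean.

Backdoor paths from PeerGroup to SchoolQuality (paths whose first edge points into PeerGroup):
  P1: PeerGroup <- ParentEd -> Tutoring -> Attendance -> SchoolQuality
  P2: PeerGroup <- ParentEd -> SchoolQuality
Condition 1 (no descendant of PeerGroup in the set): FAILS — ClassSize is a descendant of PeerGroup.
Condition 2 (every backdoor path blocked by {ClassSize, ParentEd}):
  P1: blocked at fork node ParentEd ∈ conditioning set.
  P2: blocked at fork node ParentEd ∈ conditioning set.
{ClassSize, ParentEd} does not satisfy the backdoor criterion.

No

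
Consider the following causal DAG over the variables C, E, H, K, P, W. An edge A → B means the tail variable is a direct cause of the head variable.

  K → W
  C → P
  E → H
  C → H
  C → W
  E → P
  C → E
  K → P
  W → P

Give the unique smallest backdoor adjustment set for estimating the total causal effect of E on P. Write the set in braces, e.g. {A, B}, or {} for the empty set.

Variables eligible for adjustment (non-descendants of E, excluding E and P): {C, K, W}.
Backdoor paths from E to P:
  P1: E <- C -> W <- K -> P
  P2: E <- C -> W -> P
  P3: E <- C -> P
The empty set is not sufficient: P2 (E <- C -> W -> P) has no collider blocking it and no conditioned non-collider, so it is open.
Try {C}:
  P1: blocked at fork node C ∈ conditioning set.
  P2: blocked at fork node C ∈ conditioning set.
  P3: blocked at fork node C ∈ conditioning set.
{C} contains no descendant of E and blocks every backdoor path.
No other singleton works — e.g. {K} leaves P2 open — so {C} is the unique smallest valid adjustment set.

{C}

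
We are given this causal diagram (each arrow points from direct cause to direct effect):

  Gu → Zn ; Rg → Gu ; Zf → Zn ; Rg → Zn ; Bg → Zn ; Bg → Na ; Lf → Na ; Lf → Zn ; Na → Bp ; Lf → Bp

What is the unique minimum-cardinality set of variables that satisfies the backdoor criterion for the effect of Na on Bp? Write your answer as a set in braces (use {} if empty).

Variables eligible for adjustment (non-descendants of Na, excluding Na and Bp): {Bg, Gu, Lf, Rg, Zf, Zn}.
Backdoor paths from Na to Bp:
  P1: Na <- Bg -> Zn <- Lf -> Bp
  P2: Na <- Lf -> Bp
The empty set is not sufficient: P2 (Na <- Lf -> Bp) has no collider blocking it and no conditioned non-collider, so it is open.
Try {Lf}:
  P1: blocked at collider Zn (neither it nor any descendant is in the conditioning set).
  P2: blocked at fork node Lf ∈ conditioning set.
{Lf} contains no descendant of Na and blocks every backdoor path.
No other singleton works — e.g. {Bg} leaves P2 open — so {Lf} is the unique smallest valid adjustment set.

{Lf}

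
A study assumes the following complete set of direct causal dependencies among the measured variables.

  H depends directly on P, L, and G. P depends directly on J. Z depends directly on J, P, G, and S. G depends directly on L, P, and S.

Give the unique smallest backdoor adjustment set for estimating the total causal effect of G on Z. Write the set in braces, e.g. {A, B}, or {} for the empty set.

Variables eligible for adjustment (non-descendants of G, excluding G and Z): {J, L, P, S}.
Backdoor paths from G to Z:
  P1: G <- P <- J -> Z
  P2: G <- P -> Z
  P3: G <- S -> Z
  P4: G <- L -> H <- P <- J -> Z
  P5: G <- L -> H <- P -> Z
The empty set is not sufficient: P1 (G <- P <- J -> Z) has no collider blocking it and no conditioned non-collider, so it is open.
Try {P, S}:
  P1: blocked at chain node P ∈ conditioning set.
  P2: blocked at fork node P ∈ conditioning set.
  P3: blocked at fork node S ∈ conditioning set.
  P4: blocked at collider H (neither it nor any descendant is in the conditioning set).
  P5: blocked at collider H (neither it nor any descendant is in the conditioning set).
{P, S} contains no descendant of G and blocks every backdoor path.
Every element of {P, S} is needed (dropping P leaves P1 open; dropping S leaves P3 open), so no proper subset is valid.
Among all size-2 subsets of the eligible variables, only {P, S} blocks every backdoor path, so it is the unique smallest valid adjustment set.

{P, S}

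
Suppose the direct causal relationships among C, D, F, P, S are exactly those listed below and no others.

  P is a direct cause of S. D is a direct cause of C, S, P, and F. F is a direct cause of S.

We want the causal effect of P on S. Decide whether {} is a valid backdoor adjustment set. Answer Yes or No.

Backdoor paths from P to S (paths whose first edge points into P):
  P1: P <- D -> F -> S
  P2: P <- D -> S
Condition 1 (no descendant of P in the set): holds — descendants of P are {S}; none are in {}.
Condition 2 (every backdoor path blocked by {}):
  P1: open — no interior node is in the conditioning set.
  P2: open — no interior node is in the conditioning set.
{} does not satisfy the backdoor criterion.

No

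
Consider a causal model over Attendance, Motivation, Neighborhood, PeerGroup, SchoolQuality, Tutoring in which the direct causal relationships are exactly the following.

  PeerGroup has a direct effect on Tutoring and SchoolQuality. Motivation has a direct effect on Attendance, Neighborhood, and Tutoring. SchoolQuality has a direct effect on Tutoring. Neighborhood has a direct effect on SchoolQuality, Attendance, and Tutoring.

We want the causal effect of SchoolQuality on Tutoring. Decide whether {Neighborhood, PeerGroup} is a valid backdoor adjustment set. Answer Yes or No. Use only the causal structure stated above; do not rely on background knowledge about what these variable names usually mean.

Yes

Backdoor paths from SchoolQuality to Tutoring (paths whose first edge points into SchoolQuality):
  P1: SchoolQuality <- PeerGroup -> Tutoring
  P2: SchoolQuality <- Neighborhood <- Motivation -> Tutoring
  P3: SchoolQuality <- Neighborhood -> Tutoring
  P4: SchoolQuality <- Neighborhood -> Attendance <- Motivation -> Tutoring
Condition 1 (no descendant of SchoolQuality in the set): holds — descendants of SchoolQuality are {Tutoring}; none are in {Neighborhood, PeerGroup}.
Condition 2 (every backdoor path blocked by {Neighborhood, PeerGroup}):
  P1: blocked at fork node PeerGroup ∈ conditioning set.
  P2: blocked at chain node Neighborhood ∈ conditioning set.
  P3: blocked at fork node Neighborhood ∈ conditioning set.
  P4: blocked at fork node Neighborhood ∈ conditioning set.
{Neighborhood, PeerGroup} satisfies the backdoor criterion.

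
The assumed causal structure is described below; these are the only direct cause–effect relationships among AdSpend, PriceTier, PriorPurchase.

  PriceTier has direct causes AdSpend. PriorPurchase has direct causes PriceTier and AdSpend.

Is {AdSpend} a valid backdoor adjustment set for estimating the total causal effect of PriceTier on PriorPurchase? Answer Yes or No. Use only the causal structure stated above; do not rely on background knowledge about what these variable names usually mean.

Yes

Backdoor paths from PriceTier to PriorPurchase (paths whose first edge points into PriceTier):
  P1: PriceTier <- AdSpend -> PriorPurchase
Condition 1 (no descendant of PriceTier in the set): holds — descendants of PriceTier are {PriorPurchase}; none are in {AdSpend}.
Condition 2 (every backdoor path blocked by {AdSpend}):
  P1: blocked at fork node AdSpend ∈ conditioning set.
{AdSpend} satisfies the backdoor criterion.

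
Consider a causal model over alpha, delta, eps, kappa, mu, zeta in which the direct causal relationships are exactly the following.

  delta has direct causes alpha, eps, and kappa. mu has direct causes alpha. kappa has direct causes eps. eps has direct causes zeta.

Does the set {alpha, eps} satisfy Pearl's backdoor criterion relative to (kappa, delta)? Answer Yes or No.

Backdoor paths from kappa to delta (paths whose first edge points into kappa):
  P1: kappa <- eps -> delta
Condition 1 (no descendant of kappa in the set): holds — descendants of kappa are {delta}; none are in {alpha, eps}.
Condition 2 (every backdoor path blocked by {alpha, eps}):
  P1: blocked at fork node eps ∈ conditioning set.
{alpha, eps} satisfies the backdoor criterion.

Yes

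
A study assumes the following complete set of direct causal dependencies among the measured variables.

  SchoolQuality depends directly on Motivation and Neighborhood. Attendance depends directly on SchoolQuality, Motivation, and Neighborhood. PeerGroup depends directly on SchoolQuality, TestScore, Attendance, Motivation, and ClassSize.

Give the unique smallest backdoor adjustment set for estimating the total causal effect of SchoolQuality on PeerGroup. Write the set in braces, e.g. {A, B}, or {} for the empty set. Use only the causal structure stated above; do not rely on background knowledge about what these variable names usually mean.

Variables eligible for adjustment (non-descendants of SchoolQuality, excluding SchoolQuality and PeerGroup): {ClassSize, Motivation, Neighborhood, TestScore}.
Backdoor paths from SchoolQuality to PeerGroup:
  P1: SchoolQuality <- Motivation -> Attendance -> PeerGroup
  P2: SchoolQuality <- Motivation -> PeerGroup
  P3: SchoolQuality <- Neighborhood -> Attendance <- Motivation -> PeerGroup
  P4: SchoolQuality <- Neighborhood -> Attendance -> PeerGroup
The empty set is not sufficient: P1 (SchoolQuality <- Motivation -> Attendance -> PeerGroup) has no collider blocking it and no conditioned non-collider, so it is open.
Try {Motivation, Neighborhood}:
  P1: blocked at fork node Motivation ∈ conditioning set.
  P2: blocked at fork node Motivation ∈ conditioning set.
  P3: blocked at fork node Neighborhood ∈ conditioning set.
  P4: blocked at fork node Neighborhood ∈ conditioning set.
{Motivation, Neighborhood} contains no descendant of SchoolQuality and blocks every backdoor path.
Every element of {Motivation, Neighborhood} is needed (dropping Motivation leaves P1 open; dropping Neighborhood leaves P4 open), so no proper subset is valid.
Among all size-2 subsets of the eligible variables, only {Motivation, Neighborhood} blocks every backdoor path, so it is the unique smallest valid adjustment set.

{Motivation, Neighborhood}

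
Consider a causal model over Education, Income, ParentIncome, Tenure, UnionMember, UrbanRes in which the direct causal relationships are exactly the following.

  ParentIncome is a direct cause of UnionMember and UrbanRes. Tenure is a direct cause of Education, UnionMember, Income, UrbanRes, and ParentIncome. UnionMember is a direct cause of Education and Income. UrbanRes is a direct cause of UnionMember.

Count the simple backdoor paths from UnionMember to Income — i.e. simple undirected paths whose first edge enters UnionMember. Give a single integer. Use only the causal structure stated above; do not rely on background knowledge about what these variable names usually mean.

A backdoor path from UnionMember to Income is any simple undirected path whose first edge points into UnionMember (i.e. leaves UnionMember via a parent).
Parents of UnionMember: {ParentIncome, Tenure, UrbanRes}.
Enumerating:
  P1: UnionMember <- Tenure -> Income
  P2: UnionMember <- ParentIncome <- Tenure -> Income
  P3: UnionMember <- ParentIncome -> UrbanRes <- Tenure -> Income
  P4: UnionMember <- UrbanRes <- Tenure -> Income
  P5: UnionMember <- UrbanRes <- ParentIncome <- Tenure -> Income
That exhausts the simple backdoor paths. Count: 5.

5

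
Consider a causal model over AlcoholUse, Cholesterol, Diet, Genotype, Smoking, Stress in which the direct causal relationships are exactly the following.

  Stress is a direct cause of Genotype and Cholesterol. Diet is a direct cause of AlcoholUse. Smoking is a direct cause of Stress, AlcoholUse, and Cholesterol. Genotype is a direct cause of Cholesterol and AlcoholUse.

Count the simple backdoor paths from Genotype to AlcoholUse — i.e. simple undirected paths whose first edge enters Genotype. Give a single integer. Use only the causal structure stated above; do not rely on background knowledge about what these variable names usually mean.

A backdoor path from Genotype to AlcoholUse is any simple undirected path whose first edge points into Genotype (i.e. leaves Genotype via a parent).
Parents of Genotype: {Stress}.
Enumerating:
  P1: Genotype <- Stress <- Smoking -> AlcoholUse
  P2: Genotype <- Stress -> Cholesterol <- Smoking -> AlcoholUse
That exhausts the simple backdoor paths. Count: 2.

2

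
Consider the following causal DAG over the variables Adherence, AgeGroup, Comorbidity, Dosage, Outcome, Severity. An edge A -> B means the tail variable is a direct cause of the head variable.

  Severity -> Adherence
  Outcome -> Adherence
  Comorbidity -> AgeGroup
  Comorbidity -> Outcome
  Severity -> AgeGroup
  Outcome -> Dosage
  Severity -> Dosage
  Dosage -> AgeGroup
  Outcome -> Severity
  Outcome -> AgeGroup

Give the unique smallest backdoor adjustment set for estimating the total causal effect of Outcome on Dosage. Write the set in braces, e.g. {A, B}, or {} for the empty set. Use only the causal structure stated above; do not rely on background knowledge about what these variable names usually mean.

{}

Variables eligible for adjustment (non-descendants of Outcome, excluding Outcome and Dosage): {Comorbidity}.
Backdoor paths from Outcome to Dosage:
  P1: Outcome <- Comorbidity -> AgeGroup <- Severity -> Dosage
  P2: Outcome <- Comorbidity -> AgeGroup <- Dosage
Each backdoor path contains an unconditioned collider, so every path is already blocked with the empty conditioning set:
  P1: blocked at collider AgeGroup (neither it nor any descendant is in the conditioning set).
  P2: blocked at collider AgeGroup (neither it nor any descendant is in the conditioning set).
The empty set is therefore the unique smallest valid set.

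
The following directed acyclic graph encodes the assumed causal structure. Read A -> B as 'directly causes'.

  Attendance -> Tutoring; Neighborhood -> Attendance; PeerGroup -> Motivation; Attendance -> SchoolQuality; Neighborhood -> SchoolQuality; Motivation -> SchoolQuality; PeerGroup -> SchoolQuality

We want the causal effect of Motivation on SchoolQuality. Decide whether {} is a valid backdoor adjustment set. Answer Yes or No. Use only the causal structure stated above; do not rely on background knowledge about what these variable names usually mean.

No

Backdoor paths from Motivation to SchoolQuality (paths whose first edge points into Motivation):
  P1: Motivation <- PeerGroup -> SchoolQuality
Condition 1 (no descendant of Motivation in the set): holds — descendants of Motivation are {SchoolQuality}; none are in {}.
Condition 2 (every backdoor path blocked by {}):
  P1: open — no interior node is in the conditioning set.
{} does not satisfy the backdoor criterion.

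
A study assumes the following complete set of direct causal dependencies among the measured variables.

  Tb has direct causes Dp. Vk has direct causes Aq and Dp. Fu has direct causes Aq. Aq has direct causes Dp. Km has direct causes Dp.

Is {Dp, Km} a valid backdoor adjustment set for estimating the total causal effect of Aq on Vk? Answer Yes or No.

Yes

Backdoor paths from Aq to Vk (paths whose first edge points into Aq):
  P1: Aq <- Dp -> Vk
Condition 1 (no descendant of Aq in the set): holds — descendants of Aq are {Fu, Vk}; none are in {Dp, Km}.
Condition 2 (every backdoor path blocked by {Dp, Km}):
  P1: blocked at fork node Dp ∈ conditioning set.
{Dp, Km} satisfies the backdoor criterion.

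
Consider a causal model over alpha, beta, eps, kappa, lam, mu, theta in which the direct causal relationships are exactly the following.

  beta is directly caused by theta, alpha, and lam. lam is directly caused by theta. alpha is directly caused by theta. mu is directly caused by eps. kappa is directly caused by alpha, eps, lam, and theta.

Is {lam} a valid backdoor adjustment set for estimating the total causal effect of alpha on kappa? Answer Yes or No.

No

Backdoor paths from alpha to kappa (paths whose first edge points into alpha):
  P1: alpha <- theta -> lam -> kappa
  P2: alpha <- theta -> kappa
  P3: alpha <- theta -> beta <- lam -> kappa
Condition 1 (no descendant of alpha in the set): holds — descendants of alpha are {beta, kappa}; none are in {lam}.
Condition 2 (every backdoor path blocked by {lam}):
  P1: blocked at chain node lam ∈ conditioning set.
  P2: open — no interior node is in the conditioning set.
  P3: blocked at collider beta (neither it nor any descendant is in the conditioning set).
{lam} does not satisfy the backdoor criterion.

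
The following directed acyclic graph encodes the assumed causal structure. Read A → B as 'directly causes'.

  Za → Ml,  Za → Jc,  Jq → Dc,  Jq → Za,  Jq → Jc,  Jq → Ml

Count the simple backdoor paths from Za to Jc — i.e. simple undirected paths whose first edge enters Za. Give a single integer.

A backdoor path from Za to Jc is any simple undirected path whose first edge points into Za (i.e. leaves Za via a parent).
Parents of Za: {Jq}.
Enumerating:
  P1: Za <- Jq -> Jc
That exhausts the simple backdoor paths. Count: 1.

1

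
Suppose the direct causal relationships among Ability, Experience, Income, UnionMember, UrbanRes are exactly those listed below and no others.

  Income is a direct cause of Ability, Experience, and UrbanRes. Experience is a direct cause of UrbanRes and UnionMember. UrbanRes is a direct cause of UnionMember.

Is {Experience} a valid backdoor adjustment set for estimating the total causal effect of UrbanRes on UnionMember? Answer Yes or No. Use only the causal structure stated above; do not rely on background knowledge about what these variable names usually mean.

Yes

Backdoor paths from UrbanRes to UnionMember (paths whose first edge points into UrbanRes):
  P1: UrbanRes <- Income -> Experience -> UnionMember
  P2: UrbanRes <- Experience -> UnionMember
Condition 1 (no descendant of UrbanRes in the set): holds — descendants of UrbanRes are {UnionMember}; none are in {Experience}.
Condition 2 (every backdoor path blocked by {Experience}):
  P1: blocked at chain node Experience ∈ conditioning set.
  P2: blocked at fork node Experience ∈ conditioning set.
{Experience} satisfies the backdoor criterion.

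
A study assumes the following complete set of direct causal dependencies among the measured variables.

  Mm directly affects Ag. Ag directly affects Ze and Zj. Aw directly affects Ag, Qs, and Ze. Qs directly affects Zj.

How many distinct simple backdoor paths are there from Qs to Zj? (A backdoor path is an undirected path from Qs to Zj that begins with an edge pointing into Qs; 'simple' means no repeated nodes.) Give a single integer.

A backdoor path from Qs to Zj is any simple undirected path whose first edge points into Qs (i.e. leaves Qs via a parent).
Parents of Qs: {Aw}.
Enumerating:
  P1: Qs <- Aw -> Ag -> Zj
  P2: Qs <- Aw -> Ze <- Ag -> Zj
That exhausts the simple backdoor paths. Count: 2.

2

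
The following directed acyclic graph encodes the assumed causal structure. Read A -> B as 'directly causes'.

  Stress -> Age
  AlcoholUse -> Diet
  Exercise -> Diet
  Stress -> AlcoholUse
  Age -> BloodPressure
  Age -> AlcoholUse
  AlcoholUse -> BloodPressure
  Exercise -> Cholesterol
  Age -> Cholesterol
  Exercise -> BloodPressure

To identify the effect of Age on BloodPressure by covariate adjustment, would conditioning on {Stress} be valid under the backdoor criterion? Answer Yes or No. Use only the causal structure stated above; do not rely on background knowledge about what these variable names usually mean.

Yes

Backdoor paths from Age to BloodPressure (paths whose first edge points into Age):
  P1: Age <- Stress -> AlcoholUse -> BloodPressure
  P2: Age <- Stress -> AlcoholUse -> Diet <- Exercise -> BloodPressure
Condition 1 (no descendant of Age in the set): holds — descendants of Age are {AlcoholUse, BloodPressure, Cholesterol, Diet}; none are in {Stress}.
Condition 2 (every backdoor path blocked by {Stress}):
  P1: blocked at fork node Stress ∈ conditioning set.
  P2: blocked at fork node Stress ∈ conditioning set.
{Stress} satisfies the backdoor criterion.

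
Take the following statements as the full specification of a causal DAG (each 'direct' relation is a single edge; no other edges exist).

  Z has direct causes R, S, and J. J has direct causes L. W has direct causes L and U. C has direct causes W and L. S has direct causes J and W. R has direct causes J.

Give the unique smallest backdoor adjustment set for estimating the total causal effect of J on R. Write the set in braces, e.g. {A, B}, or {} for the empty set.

Variables eligible for adjustment (non-descendants of J, excluding J and R): {C, L, U, W}.
Backdoor paths from J to R:
  P1: J <- L -> W -> S -> Z <- R
  P2: J <- L -> C <- W -> S -> Z <- R
Each backdoor path contains an unconditioned collider, so every path is already blocked with the empty conditioning set:
  P1: blocked at collider Z (neither it nor any descendant is in the conditioning set).
  P2: blocked at collider C (neither it nor any descendant is in the conditioning set).
The empty set is therefore the unique smallest valid set.

{}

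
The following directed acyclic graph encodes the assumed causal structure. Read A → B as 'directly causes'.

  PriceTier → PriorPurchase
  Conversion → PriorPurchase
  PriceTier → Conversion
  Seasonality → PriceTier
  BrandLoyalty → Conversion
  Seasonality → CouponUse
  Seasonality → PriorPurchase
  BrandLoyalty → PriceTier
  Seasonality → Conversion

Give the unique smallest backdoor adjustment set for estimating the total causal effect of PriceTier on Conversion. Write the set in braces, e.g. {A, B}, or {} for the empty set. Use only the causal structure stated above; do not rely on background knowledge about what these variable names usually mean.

{BrandLoyalty, Seasonality}

Variables eligible for adjustment (non-descendants of PriceTier, excluding PriceTier and Conversion): {BrandLoyalty, CouponUse, Seasonality}.
Backdoor paths from PriceTier to Conversion:
  P1: PriceTier <- BrandLoyalty -> Conversion
  P2: PriceTier <- Seasonality -> Conversion
  P3: PriceTier <- Seasonality -> PriorPurchase <- Conversion
The empty set is not sufficient: P1 (PriceTier <- BrandLoyalty -> Conversion) has no collider blocking it and no conditioned non-collider, so it is open.
Try {BrandLoyalty, Seasonality}:
  P1: blocked at fork node BrandLoyalty ∈ conditioning set.
  P2: blocked at fork node Seasonality ∈ conditioning set.
  P3: blocked at fork node Seasonality ∈ conditioning set.
{BrandLoyalty, Seasonality} contains no descendant of PriceTier and blocks every backdoor path.
Every element of {BrandLoyalty, Seasonality} is needed (dropping BrandLoyalty leaves P1 open; dropping Seasonality leaves P2 open), so no proper subset is valid.
Among all size-2 subsets of the eligible variables, only {BrandLoyalty, Seasonality} blocks every backdoor path, so it is the unique smallest valid adjustment set.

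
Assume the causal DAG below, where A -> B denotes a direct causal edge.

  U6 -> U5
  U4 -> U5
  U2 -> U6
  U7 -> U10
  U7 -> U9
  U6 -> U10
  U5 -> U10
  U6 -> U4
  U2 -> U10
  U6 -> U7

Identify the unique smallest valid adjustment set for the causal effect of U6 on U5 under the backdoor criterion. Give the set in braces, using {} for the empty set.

{}

Variables eligible for adjustment (non-descendants of U6, excluding U6 and U5): {U2}.
Backdoor paths from U6 to U5:
  P1: U6 <- U2 -> U10 <- U5
Each backdoor path contains an unconditioned collider, so every path is already blocked with the empty conditioning set:
  P1: blocked at collider U10 (neither it nor any descendant is in the conditioning set).
The empty set is therefore the unique smallest valid set.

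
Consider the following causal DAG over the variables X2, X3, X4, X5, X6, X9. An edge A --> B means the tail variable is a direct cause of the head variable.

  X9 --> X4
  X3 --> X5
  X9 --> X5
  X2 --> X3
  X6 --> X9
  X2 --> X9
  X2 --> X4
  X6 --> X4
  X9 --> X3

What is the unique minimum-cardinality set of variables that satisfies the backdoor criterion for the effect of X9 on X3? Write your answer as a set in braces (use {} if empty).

Variables eligible for adjustment (non-descendants of X9, excluding X9 and X3): {X2, X6}.
Backdoor paths from X9 to X3:
  P1: X9 <- X2 -> X3
  P2: X9 <- X6 -> X4 <- X2 -> X3
The empty set is not sufficient: P1 (X9 <- X2 -> X3) has no collider blocking it and no conditioned non-collider, so it is open.
Try {X2}:
  P1: blocked at fork node X2 ∈ conditioning set.
  P2: blocked at collider X4 (neither it nor any descendant is in the conditioning set).
{X2} contains no descendant of X9 and blocks every backdoor path.
No other singleton works — e.g. {X6} leaves P1 open — so {X2} is the unique smallest valid adjustment set.

{X2}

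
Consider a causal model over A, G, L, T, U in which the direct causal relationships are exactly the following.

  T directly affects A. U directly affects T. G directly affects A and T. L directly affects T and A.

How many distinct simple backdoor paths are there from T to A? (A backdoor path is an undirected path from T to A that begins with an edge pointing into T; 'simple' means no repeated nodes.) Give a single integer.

A backdoor path from T to A is any simple undirected path whose first edge points into T (i.e. leaves T via a parent).
Parents of T: {G, L, U}.
Enumerating:
  P1: T <- G -> A
  P2: T <- L -> A
That exhausts the simple backdoor paths. Count: 2.

2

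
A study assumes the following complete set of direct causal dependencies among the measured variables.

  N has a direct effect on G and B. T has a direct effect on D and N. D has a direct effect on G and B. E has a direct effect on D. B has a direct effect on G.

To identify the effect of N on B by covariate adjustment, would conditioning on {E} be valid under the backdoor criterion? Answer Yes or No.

No

Backdoor paths from N to B (paths whose first edge points into N):
  P1: N <- T -> D -> B
  P2: N <- T -> D -> G <- B
Condition 1 (no descendant of N in the set): holds — descendants of N are {B, G}; none are in {E}.
Condition 2 (every backdoor path blocked by {E}):
  P1: open — no interior node is in the conditioning set.
  P2: blocked at collider G (neither it nor any descendant is in the conditioning set).
{E} does not satisfy the backdoor criterion.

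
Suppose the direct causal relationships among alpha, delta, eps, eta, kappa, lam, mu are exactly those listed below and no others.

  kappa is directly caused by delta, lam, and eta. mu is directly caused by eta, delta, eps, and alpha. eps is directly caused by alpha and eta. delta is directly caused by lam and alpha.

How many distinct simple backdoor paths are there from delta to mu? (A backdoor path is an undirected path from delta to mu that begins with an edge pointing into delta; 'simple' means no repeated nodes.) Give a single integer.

A backdoor path from delta to mu is any simple undirected path whose first edge points into delta (i.e. leaves delta via a parent).
Parents of delta: {alpha, lam}.
Enumerating:
  P1: delta <- alpha -> eps <- eta -> mu
  P2: delta <- alpha -> eps -> mu
  P3: delta <- alpha -> mu
  P4: delta <- lam -> kappa <- eta -> eps <- alpha -> mu
  P5: delta <- lam -> kappa <- eta -> eps -> mu
  P6: delta <- lam -> kappa <- eta -> mu
That exhausts the simple backdoor paths. Count: 6.

6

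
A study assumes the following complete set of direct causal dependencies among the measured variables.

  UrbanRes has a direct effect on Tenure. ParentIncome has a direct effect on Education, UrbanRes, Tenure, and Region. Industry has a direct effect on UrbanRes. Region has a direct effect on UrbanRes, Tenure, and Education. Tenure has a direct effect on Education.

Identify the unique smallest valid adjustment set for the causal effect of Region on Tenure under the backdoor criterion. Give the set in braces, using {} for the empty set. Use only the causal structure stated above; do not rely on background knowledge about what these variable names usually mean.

Variables eligible for adjustment (non-descendants of Region, excluding Region and Tenure): {Industry, ParentIncome}.
Backdoor paths from Region to Tenure:
  P1: Region <- ParentIncome -> UrbanRes -> Tenure
  P2: Region <- ParentIncome -> Tenure
  P3: Region <- ParentIncome -> Education <- Tenure
The empty set is not sufficient: P1 (Region <- ParentIncome -> UrbanRes -> Tenure) has no collider blocking it and no conditioned non-collider, so it is open.
Try {ParentIncome}:
  P1: blocked at fork node ParentIncome ∈ conditioning set.
  P2: blocked at fork node ParentIncome ∈ conditioning set.
  P3: blocked at fork node ParentIncome ∈ conditioning set.
{ParentIncome} contains no descendant of Region and blocks every backdoor path.
No other singleton works — e.g. {Industry} leaves P1 open — so {ParentIncome} is the unique smallest valid adjustment set.

{ParentIncome}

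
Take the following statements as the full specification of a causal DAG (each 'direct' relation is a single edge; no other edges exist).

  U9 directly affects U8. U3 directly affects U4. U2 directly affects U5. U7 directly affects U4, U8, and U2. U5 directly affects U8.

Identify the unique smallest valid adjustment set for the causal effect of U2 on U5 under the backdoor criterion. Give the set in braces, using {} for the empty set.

{}

Variables eligible for adjustment (non-descendants of U2, excluding U2 and U5): {U3, U4, U7, U9}.
Backdoor paths from U2 to U5:
  P1: U2 <- U7 -> U8 <- U5
Each backdoor path contains an unconditioned collider, so every path is already blocked with the empty conditioning set:
  P1: blocked at collider U8 (neither it nor any descendant is in the conditioning set).
The empty set is therefore the unique smallest valid set.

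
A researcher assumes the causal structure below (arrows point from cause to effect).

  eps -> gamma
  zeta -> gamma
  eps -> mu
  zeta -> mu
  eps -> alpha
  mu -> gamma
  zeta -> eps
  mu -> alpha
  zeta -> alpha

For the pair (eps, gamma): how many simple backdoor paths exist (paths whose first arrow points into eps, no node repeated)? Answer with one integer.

3

A backdoor path from eps to gamma is any simple undirected path whose first edge points into eps (i.e. leaves eps via a parent).
Parents of eps: {zeta}.
Enumerating:
  P1: eps <- zeta -> mu -> gamma
  P2: eps <- zeta -> gamma
  P3: eps <- zeta -> alpha <- mu -> gamma
That exhausts the simple backdoor paths. Count: 3.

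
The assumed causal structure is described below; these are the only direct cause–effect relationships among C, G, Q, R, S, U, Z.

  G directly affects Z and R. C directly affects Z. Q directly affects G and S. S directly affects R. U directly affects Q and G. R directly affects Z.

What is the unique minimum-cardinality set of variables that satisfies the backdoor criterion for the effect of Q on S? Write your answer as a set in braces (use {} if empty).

Variables eligible for adjustment (non-descendants of Q, excluding Q and S): {C, U}.
Backdoor paths from Q to S:
  P1: Q <- U -> G -> R <- S
  P2: Q <- U -> G -> Z <- R <- S
Each backdoor path contains an unconditioned collider, so every path is already blocked with the empty conditioning set:
  P1: blocked at collider R (neither it nor any descendant is in the conditioning set).
  P2: blocked at collider Z (neither it nor any descendant is in the conditioning set).
The empty set is therefore the unique smallest valid set.

{}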